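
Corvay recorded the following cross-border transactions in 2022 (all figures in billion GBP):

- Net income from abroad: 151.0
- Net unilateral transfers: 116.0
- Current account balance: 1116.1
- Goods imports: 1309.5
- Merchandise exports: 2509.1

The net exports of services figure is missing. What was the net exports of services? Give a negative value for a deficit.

Current account = goods balance + services balance + net primary income + net secondary income
Sum of the known components = 1466.6
Net exports of services = CA - (known components) = 1116.1 - 1466.6 = -350.5

-350.5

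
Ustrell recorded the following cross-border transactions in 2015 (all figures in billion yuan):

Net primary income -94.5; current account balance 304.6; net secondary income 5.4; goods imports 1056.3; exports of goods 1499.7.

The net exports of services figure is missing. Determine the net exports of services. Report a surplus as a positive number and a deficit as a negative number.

Current account = goods balance + services balance + net primary income + net secondary income
Sum of the known components = 354.3
Net exports of services = CA - (known components) = 304.6 - 354.3 = -49.7

-49.7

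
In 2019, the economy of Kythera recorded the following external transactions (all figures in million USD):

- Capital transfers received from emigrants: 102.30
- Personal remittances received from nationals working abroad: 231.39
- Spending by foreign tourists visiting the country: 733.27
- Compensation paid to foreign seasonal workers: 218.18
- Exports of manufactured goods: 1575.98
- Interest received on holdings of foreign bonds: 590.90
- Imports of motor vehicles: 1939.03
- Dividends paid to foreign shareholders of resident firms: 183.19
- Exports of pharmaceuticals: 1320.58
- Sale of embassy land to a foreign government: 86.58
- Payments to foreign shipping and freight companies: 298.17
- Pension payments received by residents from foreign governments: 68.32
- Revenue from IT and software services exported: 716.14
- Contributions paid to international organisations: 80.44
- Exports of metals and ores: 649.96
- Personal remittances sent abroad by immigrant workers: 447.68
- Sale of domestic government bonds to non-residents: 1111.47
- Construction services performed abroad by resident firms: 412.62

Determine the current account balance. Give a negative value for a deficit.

Goods: -1939.03 + 1320.58 + 1575.98 + 649.96 = 1607.49
Services: 733.27 + 412.62 - 298.17 + 716.14 = 1563.86
Primary income: -183.19 - 218.18 + 590.90 = 189.53
Secondary income: -80.44 + 231.39 + 68.32 - 447.68 = -228.41
Current account = 1607.49 + 1563.86 + 189.53 + (-228.41) = 3132.47
(Excluded from the current account — capital account: capital transfers received from emigrants 102.30, sale of embassy land to a foreign government 86.58; financial account: sale of domestic government bonds to non-residents 1111.47.)

3132.47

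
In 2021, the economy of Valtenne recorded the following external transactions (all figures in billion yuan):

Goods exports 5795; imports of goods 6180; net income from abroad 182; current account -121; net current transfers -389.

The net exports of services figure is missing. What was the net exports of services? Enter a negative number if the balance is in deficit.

Current account = goods balance + services balance + net primary income + net secondary income
Sum of the known components = -592
Net exports of services = CA - (known components) = -121 - (-592) = 471

471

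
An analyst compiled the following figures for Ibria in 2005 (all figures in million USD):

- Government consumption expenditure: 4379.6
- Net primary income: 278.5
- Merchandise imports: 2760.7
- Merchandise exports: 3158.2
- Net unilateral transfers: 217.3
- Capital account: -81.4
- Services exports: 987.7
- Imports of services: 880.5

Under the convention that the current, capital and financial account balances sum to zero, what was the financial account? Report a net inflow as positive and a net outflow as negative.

-919.1

Goods balance = 3158.2 - 2760.7 = 397.5
Services balance = 987.7 - 880.5 = 107.2
Trade balance (goods + services) = 397.5 + 107.2 = 504.7
Net primary income = 278.5
Net secondary income = 217.3
Current account = 504.7 + 278.5 + 217.3 = 1000.5
Financial account = -(1000.5 + (-81.4)) = -919.1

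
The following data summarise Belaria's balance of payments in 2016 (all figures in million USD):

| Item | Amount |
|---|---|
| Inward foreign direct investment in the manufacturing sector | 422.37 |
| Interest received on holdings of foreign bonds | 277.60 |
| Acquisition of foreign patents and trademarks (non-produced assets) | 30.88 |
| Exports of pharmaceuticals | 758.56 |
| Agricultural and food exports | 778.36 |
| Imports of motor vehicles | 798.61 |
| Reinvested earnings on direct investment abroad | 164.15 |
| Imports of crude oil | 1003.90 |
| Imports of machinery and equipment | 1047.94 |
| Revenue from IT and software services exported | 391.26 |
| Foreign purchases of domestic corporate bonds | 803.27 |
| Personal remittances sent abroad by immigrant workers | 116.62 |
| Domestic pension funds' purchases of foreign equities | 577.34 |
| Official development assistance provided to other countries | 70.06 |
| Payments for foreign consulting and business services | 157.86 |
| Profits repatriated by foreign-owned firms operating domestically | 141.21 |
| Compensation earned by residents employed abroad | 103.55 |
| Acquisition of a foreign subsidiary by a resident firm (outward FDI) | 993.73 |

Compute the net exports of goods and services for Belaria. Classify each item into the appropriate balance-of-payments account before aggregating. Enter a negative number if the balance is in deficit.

-1080.13

Goods: -798.61 + 758.56 - 1003.90 + 778.36 - 1047.94 = -1313.53
Services: -157.86 + 391.26 = 233.40
Trade balance = -1313.53 + 233.40 = -1080.13
(Excluded from the trade balance — financial account: inward foreign direct investment in the manufacturing sector 422.37, foreign purchases of domestic corporate bonds 803.27, domestic pension funds' purchases of foreign equities 577.34, acquisition of a foreign subsidiary by a resident firm (outward FDI) 993.73; primary income: interest received on holdings of foreign bonds 277.60, reinvested earnings on direct investment abroad 164.15, profits repatriated by foreign-owned firms operating domestically 141.21, compensation earned by residents employed abroad 103.55; capital account: acquisition of foreign patents and trademarks (non-produced assets) 30.88; secondary income: personal remittances sent abroad by immigrant workers 116.62, official development assistance provided to other countries 70.06.)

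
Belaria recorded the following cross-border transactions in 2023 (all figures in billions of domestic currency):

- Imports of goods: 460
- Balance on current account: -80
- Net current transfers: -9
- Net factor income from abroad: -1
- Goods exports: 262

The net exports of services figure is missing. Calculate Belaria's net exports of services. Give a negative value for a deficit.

Current account = goods balance + services balance + net primary income + net secondary income
Sum of the known components = -208
Net exports of services = CA - (known components) = -80 - (-208) = 128

128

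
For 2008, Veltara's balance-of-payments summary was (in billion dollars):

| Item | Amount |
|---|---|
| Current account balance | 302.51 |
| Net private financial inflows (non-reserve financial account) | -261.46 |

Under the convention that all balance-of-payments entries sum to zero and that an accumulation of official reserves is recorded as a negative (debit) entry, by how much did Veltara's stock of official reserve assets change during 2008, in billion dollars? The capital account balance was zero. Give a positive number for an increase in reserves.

Official reserve transactions balance = -(302.51 + (-261.46)) = -41.05
An accumulation of reserves is recorded as a debit (negative entry), so the change in the stock of reserves is the negative of that balance.
Change in official reserves = -(-41.05) = 41.05

41.05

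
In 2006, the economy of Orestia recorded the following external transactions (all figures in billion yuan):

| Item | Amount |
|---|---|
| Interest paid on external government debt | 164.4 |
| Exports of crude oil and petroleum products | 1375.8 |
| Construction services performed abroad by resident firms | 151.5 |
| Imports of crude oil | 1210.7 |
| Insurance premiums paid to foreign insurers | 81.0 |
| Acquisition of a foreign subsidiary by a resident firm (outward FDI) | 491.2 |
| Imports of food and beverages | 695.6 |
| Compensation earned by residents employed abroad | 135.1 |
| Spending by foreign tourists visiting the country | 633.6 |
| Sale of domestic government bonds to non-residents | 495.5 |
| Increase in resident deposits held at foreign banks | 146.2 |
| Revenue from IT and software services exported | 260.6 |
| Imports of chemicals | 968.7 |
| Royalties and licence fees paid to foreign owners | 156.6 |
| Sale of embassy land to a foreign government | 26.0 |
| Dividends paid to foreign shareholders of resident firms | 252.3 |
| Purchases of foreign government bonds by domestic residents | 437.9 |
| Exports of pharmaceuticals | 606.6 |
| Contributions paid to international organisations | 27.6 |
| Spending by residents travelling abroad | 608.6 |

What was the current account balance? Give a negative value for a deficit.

Goods: -695.6 + 1375.8 - 1210.7 - 968.7 + 606.6 = -892.6
Services: 260.6 + 151.5 - 81.0 + 633.6 - 156.6 - 608.6 = 199.5
Primary income: -252.3 + 135.1 - 164.4 = -281.6
Secondary income: -27.6
Current account = (-892.6) + 199.5 + (-281.6) + (-27.6) = -1002.3
(Excluded from the current account — financial account: acquisition of a foreign subsidiary by a resident firm (outward FDI) 491.2, sale of domestic government bonds to non-residents 495.5, increase in resident deposits held at foreign banks 146.2, purchases of foreign government bonds by domestic residents 437.9; capital account: sale of embassy land to a foreign government 26.0.)

-1002.3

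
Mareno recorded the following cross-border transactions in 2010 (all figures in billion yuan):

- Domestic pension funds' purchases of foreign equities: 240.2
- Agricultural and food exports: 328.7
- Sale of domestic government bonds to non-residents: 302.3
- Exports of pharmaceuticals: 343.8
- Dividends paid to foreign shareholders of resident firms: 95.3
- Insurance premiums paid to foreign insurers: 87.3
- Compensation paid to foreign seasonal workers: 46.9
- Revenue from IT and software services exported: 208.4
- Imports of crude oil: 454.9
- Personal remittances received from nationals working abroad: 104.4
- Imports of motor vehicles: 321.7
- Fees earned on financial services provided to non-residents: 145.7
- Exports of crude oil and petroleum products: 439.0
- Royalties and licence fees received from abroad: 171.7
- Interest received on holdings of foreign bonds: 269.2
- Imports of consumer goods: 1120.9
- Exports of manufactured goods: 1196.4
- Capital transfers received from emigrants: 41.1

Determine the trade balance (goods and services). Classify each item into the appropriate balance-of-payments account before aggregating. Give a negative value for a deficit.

848.9

Goods: -1120.9 + 439.0 - 321.7 + 343.8 + 1196.4 - 454.9 + 328.7 = 410.4
Services: 145.7 + 208.4 - 87.3 + 171.7 = 438.5
Trade balance = 410.4 + 438.5 = 848.9
(Excluded from the trade balance — financial account: domestic pension funds' purchases of foreign equities 240.2, sale of domestic government bonds to non-residents 302.3; primary income: dividends paid to foreign shareholders of resident firms 95.3, compensation paid to foreign seasonal workers 46.9, interest received on holdings of foreign bonds 269.2; secondary income: personal remittances received from nationals working abroad 104.4; capital account: capital transfers received from emigrants 41.1.)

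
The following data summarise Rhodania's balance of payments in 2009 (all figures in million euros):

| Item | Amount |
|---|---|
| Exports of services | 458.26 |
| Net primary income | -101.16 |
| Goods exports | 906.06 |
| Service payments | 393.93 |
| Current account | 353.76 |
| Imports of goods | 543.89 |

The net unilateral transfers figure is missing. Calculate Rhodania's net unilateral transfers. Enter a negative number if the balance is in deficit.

Current account = goods balance + services balance + net primary income + net secondary income
Sum of the known components = 325.34
Net unilateral transfers = CA - (known components) = 353.76 - 325.34 = 28.42

28.42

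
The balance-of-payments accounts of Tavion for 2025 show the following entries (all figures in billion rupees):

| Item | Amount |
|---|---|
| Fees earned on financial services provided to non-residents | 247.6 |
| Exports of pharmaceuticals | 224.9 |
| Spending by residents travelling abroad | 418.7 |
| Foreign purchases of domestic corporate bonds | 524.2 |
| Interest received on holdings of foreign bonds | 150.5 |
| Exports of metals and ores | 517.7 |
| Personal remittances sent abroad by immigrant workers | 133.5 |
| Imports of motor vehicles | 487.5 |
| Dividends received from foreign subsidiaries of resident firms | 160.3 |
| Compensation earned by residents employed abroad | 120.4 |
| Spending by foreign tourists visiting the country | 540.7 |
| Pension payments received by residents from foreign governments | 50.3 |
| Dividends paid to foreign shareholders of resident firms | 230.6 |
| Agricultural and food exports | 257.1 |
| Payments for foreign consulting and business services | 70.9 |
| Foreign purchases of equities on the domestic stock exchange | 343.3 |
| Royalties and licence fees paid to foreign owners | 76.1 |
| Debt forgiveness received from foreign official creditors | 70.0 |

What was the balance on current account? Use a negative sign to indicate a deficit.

Goods: 517.7 + 257.1 + 224.9 - 487.5 = 512.2
Services: -76.1 - 70.9 - 418.7 + 540.7 + 247.6 = 222.6
Primary income: 150.5 - 230.6 + 120.4 + 160.3 = 200.6
Secondary income: 50.3 - 133.5 = -83.2
Current account = 512.2 + 222.6 + 200.6 + (-83.2) = 852.2
(Excluded from the current account — financial account: foreign purchases of domestic corporate bonds 524.2, foreign purchases of equities on the domestic stock exchange 343.3; capital account: debt forgiveness received from foreign official creditors 70.0.)

852.2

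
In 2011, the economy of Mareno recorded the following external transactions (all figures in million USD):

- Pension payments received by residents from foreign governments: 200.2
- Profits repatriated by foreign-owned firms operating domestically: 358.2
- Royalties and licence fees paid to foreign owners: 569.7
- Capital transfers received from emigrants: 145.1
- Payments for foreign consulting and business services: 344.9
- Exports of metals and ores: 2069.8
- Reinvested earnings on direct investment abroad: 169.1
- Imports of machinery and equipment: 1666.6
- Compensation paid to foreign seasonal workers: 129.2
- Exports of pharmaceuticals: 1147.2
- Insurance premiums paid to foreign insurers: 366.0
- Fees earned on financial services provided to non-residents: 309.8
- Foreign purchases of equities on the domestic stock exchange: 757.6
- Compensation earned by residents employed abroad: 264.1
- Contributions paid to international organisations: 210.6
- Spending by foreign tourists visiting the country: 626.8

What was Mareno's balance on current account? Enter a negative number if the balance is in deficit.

Goods: 2069.8 - 1666.6 + 1147.2 = 1550.4
Services: 309.8 - 569.7 - 344.9 + 626.8 - 366.0 = -344.0
Primary income: -358.2 - 129.2 + 264.1 + 169.1 = -54.2
Secondary income: 200.2 - 210.6 = -10.4
Current account = 1550.4 + (-344.0) + (-54.2) + (-10.4) = 1141.8
(Excluded from the current account — capital account: capital transfers received from emigrants 145.1; financial account: foreign purchases of equities on the domestic stock exchange 757.6.)

1141.8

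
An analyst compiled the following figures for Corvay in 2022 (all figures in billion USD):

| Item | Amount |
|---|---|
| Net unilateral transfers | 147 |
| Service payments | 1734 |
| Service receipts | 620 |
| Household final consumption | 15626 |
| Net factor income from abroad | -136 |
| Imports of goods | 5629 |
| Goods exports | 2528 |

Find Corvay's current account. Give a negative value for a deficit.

Goods balance = 2528 - 5629 = -3101
Services balance = 620 - 1734 = -1114
Trade balance (goods + services) = -3101 + (-1114) = -4215
Net primary income = -136
Net secondary income = 147
Current account = -4215 + (-136) + 147 = -4204

-4204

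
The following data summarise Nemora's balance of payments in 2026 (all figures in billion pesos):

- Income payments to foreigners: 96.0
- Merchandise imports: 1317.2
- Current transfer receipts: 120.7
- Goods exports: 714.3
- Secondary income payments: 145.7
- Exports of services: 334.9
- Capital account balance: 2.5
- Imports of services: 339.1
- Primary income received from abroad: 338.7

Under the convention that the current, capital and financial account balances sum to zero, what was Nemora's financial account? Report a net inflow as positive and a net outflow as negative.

Goods balance = 714.3 - 1317.2 = -602.9
Services balance = 334.9 - 339.1 = -4.2
Trade balance (goods + services) = -602.9 + (-4.2) = -607.1
Net primary income = 338.7 - 96.0 = 242.7
Net secondary income = 120.7 - 145.7 = -25.0
Current account = -607.1 + 242.7 + (-25.0) = -389.4
Financial account = -(-389.4 + 2.5) = 386.9

386.9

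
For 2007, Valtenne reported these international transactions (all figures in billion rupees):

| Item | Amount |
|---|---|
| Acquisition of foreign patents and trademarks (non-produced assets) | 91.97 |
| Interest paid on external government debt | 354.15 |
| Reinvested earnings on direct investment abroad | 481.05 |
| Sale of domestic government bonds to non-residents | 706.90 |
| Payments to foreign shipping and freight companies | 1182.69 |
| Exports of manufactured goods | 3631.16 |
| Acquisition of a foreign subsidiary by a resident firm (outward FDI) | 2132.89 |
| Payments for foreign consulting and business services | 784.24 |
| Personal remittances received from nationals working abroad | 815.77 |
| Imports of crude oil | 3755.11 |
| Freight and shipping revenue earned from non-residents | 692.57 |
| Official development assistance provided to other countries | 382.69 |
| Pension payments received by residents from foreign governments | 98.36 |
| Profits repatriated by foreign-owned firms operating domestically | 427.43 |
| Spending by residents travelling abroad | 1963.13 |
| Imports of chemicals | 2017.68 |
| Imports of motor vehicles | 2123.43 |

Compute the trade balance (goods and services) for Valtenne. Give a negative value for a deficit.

-7502.55

Goods: -3755.11 - 2017.68 - 2123.43 + 3631.16 = -4265.06
Services: 692.57 - 1182.69 - 784.24 - 1963.13 = -3237.49
Trade balance = -4265.06 + (-3237.49) = -7502.55
(Excluded from the trade balance — capital account: acquisition of foreign patents and trademarks (non-produced assets) 91.97; primary income: interest paid on external government debt 354.15, reinvested earnings on direct investment abroad 481.05, profits repatriated by foreign-owned firms operating domestically 427.43; financial account: sale of domestic government bonds to non-residents 706.90, acquisition of a foreign subsidiary by a resident firm (outward FDI) 2132.89; secondary income: personal remittances received from nationals working abroad 815.77, official development assistance provided to other countries 382.69, pension payments received by residents from foreign governments 98.36.)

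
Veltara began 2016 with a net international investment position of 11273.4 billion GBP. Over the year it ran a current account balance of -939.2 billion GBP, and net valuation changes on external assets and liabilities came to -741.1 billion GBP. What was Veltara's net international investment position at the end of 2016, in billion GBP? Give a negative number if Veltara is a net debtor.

9593.1

Change in NIIP = current account + net valuation change = -939.2 + (-741.1) = -1680.3
End-of-year NIIP = 11273.4 + (-1680.3) = 9593.1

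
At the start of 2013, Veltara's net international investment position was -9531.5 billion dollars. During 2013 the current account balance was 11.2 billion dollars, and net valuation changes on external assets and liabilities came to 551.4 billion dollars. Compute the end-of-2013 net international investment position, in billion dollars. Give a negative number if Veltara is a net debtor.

-8968.9

Change in NIIP = current account + net valuation change = 11.2 + 551.4 = 562.6
End-of-year NIIP = -9531.5 + 562.6 = -8968.9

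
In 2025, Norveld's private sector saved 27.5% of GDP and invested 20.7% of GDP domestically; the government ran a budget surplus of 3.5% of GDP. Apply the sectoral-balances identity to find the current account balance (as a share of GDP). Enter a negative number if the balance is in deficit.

10.3

By the sectoral-balances identity, CA = (S_private - I) + (T - G).
Private balance = 27.5 - 20.7 = 6.8
Government balance (T - G) = 3.5
CA = 6.8 + 3.5 = 10.3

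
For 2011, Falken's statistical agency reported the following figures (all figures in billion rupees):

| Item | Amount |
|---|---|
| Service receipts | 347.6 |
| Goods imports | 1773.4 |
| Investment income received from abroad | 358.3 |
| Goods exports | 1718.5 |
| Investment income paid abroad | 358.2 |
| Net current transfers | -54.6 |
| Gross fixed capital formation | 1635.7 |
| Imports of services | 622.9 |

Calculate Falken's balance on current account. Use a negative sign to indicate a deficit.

Goods balance = 1718.5 - 1773.4 = -54.9
Services balance = 347.6 - 622.9 = -275.3
Trade balance (goods + services) = -54.9 + (-275.3) = -330.2
Net primary income = 358.3 - 358.2 = 0.1
Net secondary income = -54.6
Current account = -330.2 + 0.1 + (-54.6) = -384.7

-384.7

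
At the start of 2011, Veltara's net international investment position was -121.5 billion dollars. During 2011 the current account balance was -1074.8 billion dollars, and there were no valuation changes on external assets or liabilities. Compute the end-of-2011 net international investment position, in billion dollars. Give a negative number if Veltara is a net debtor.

-1196.3

With no valuation effects, change in NIIP = current account = -1074.8
End-of-year NIIP = -121.5 + (-1074.8) = -1196.3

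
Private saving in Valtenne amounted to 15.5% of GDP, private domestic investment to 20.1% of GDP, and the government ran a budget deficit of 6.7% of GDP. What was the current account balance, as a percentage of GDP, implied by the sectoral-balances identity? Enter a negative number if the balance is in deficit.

-11.3

By the sectoral-balances identity, CA = (S_private - I) + (T - G).
Private balance = 15.5 - 20.1 = -4.6
Government balance (T - G) = -6.7
CA = -4.6 + (-6.7) = -11.3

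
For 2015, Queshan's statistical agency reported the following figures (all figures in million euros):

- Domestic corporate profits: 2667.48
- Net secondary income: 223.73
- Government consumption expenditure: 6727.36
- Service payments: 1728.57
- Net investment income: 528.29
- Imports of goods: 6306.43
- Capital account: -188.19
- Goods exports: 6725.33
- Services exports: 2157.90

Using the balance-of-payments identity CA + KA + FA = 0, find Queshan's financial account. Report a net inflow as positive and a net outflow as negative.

Goods balance = 6725.33 - 6306.43 = 418.90
Services balance = 2157.90 - 1728.57 = 429.33
Trade balance (goods + services) = 418.90 + 429.33 = 848.23
Net primary income = 528.29
Net secondary income = 223.73
Current account = 848.23 + 528.29 + 223.73 = 1600.25
Financial account = -(1600.25 + (-188.19)) = -1412.06

-1412.06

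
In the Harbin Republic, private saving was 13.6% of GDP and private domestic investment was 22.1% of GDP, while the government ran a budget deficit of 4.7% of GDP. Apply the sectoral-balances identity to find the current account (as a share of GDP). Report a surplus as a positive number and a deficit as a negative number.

-13.2

By the sectoral-balances identity, CA = (S_private - I) + (T - G).
Private balance = 13.6 - 22.1 = -8.5
Government balance (T - G) = -4.7
CA = -8.5 + (-4.7) = -13.2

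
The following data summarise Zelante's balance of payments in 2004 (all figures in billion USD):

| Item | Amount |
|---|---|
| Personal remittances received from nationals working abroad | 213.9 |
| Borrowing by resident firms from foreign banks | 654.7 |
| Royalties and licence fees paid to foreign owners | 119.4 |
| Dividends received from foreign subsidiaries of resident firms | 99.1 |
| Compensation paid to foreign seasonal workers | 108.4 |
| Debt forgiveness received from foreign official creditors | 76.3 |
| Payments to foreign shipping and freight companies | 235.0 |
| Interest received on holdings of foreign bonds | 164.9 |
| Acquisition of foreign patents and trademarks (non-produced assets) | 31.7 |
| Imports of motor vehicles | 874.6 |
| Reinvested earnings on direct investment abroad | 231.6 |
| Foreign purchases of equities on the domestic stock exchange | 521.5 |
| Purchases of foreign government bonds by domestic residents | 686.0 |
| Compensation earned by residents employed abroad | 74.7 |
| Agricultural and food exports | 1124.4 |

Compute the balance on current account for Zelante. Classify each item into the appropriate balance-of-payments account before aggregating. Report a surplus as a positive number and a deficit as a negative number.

Goods: -874.6 + 1124.4 = 249.8
Services: -119.4 - 235.0 = -354.4
Primary income: 231.6 - 108.4 + 164.9 + 99.1 + 74.7 = 461.9
Secondary income: 213.9
Current account = 249.8 + (-354.4) + 461.9 + 213.9 = 571.2
(Excluded from the current account — financial account: borrowing by resident firms from foreign banks 654.7, foreign purchases of equities on the domestic stock exchange 521.5, purchases of foreign government bonds by domestic residents 686.0; capital account: debt forgiveness received from foreign official creditors 76.3, acquisition of foreign patents and trademarks (non-produced assets) 31.7.)

571.2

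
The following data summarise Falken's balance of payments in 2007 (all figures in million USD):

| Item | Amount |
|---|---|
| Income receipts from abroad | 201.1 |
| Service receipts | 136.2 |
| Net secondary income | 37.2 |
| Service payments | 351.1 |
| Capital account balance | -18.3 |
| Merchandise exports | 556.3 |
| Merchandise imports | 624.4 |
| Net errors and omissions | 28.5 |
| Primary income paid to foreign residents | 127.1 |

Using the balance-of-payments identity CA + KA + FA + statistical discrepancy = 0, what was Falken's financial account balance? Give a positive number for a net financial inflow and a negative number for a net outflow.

Goods balance = 556.3 - 624.4 = -68.1
Services balance = 136.2 - 351.1 = -214.9
Trade balance (goods + services) = -68.1 + (-214.9) = -283.0
Net primary income = 201.1 - 127.1 = 74.0
Net secondary income = 37.2
Current account = -283.0 + 74.0 + 37.2 = -171.8
Financial account = -(-171.8 + (-18.3) + 28.5) = 161.6

161.6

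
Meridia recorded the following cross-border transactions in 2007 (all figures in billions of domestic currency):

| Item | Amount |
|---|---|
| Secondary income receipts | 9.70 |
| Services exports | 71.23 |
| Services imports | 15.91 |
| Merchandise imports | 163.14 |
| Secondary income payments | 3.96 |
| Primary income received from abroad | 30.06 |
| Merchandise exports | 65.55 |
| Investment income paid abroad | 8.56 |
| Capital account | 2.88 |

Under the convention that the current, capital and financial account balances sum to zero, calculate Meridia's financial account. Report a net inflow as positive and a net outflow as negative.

Goods balance = 65.55 - 163.14 = -97.59
Services balance = 71.23 - 15.91 = 55.32
Trade balance (goods + services) = -97.59 + 55.32 = -42.27
Net primary income = 30.06 - 8.56 = 21.50
Net secondary income = 9.70 - 3.96 = 5.74
Current account = -42.27 + 21.50 + 5.74 = -15.03
Financial account = -(-15.03 + 2.88) = 12.15

12.15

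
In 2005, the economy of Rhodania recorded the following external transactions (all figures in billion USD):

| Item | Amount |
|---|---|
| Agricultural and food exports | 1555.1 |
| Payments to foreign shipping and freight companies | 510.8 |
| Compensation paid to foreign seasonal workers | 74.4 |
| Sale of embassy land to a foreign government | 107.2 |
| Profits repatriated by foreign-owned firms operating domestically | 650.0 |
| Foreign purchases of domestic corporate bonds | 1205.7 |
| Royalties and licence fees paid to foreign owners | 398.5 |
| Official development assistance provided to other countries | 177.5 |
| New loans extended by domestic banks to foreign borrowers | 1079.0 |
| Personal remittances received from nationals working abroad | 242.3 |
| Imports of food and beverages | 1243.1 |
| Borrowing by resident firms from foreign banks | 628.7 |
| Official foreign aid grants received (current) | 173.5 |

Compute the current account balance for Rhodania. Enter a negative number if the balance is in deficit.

Goods: -1243.1 + 1555.1 = 312.0
Services: -398.5 - 510.8 = -909.3
Primary income: -650.0 - 74.4 = -724.4
Secondary income: 242.3 - 177.5 + 173.5 = 238.3
Current account = 312.0 + (-909.3) + (-724.4) + 238.3 = -1083.4
(Excluded from the current account — capital account: sale of embassy land to a foreign government 107.2; financial account: foreign purchases of domestic corporate bonds 1205.7, new loans extended by domestic banks to foreign borrowers 1079.0, borrowing by resident firms from foreign banks 628.7.)

-1083.4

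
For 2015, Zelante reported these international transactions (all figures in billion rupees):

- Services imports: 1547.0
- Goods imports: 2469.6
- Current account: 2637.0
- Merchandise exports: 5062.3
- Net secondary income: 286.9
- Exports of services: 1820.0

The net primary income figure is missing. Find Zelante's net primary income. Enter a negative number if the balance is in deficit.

-515.6

Current account = goods balance + services balance + net primary income + net secondary income
Sum of the known components = 3152.6
Net primary income = CA - (known components) = 2637.0 - 3152.6 = -515.6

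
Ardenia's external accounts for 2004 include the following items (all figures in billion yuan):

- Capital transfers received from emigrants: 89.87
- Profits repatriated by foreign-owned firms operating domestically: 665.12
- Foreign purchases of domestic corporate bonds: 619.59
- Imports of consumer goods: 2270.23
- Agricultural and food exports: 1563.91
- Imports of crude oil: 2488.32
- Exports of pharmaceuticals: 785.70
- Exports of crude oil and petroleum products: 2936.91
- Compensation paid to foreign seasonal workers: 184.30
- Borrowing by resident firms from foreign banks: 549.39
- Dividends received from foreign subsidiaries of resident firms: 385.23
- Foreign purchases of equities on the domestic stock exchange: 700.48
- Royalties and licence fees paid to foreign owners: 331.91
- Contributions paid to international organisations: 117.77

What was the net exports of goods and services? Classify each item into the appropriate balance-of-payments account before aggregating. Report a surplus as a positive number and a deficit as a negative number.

Goods: 2936.91 + 785.70 - 2488.32 + 1563.91 - 2270.23 = 527.97
Services: -331.91
Trade balance = 527.97 + (-331.91) = 196.06
(Excluded from the trade balance — capital account: capital transfers received from emigrants 89.87; primary income: profits repatriated by foreign-owned firms operating domestically 665.12, compensation paid to foreign seasonal workers 184.30, dividends received from foreign subsidiaries of resident firms 385.23; financial account: foreign purchases of domestic corporate bonds 619.59, borrowing by resident firms from foreign banks 549.39, foreign purchases of equities on the domestic stock exchange 700.48; secondary income: contributions paid to international organisations 117.77.)

196.06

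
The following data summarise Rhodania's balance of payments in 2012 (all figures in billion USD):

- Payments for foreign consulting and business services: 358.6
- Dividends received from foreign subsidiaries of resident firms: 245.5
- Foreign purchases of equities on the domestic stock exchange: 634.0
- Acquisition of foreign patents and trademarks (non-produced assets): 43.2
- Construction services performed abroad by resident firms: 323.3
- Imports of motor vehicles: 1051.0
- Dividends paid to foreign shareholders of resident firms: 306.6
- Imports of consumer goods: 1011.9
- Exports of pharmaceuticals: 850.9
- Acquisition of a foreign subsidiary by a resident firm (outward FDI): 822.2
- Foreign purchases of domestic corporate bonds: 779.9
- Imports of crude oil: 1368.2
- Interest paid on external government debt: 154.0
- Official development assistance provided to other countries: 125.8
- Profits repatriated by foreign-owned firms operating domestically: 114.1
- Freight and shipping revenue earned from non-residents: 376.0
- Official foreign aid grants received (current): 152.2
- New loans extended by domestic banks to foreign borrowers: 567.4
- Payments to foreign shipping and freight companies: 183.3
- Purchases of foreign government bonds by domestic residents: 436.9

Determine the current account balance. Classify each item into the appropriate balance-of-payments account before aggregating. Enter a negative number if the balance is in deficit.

Goods: 850.9 - 1051.0 - 1011.9 - 1368.2 = -2580.2
Services: 323.3 - 183.3 + 376.0 - 358.6 = 157.4
Primary income: -154.0 - 114.1 + 245.5 - 306.6 = -329.2
Secondary income: 152.2 - 125.8 = 26.4
Current account = (-2580.2) + 157.4 + (-329.2) + 26.4 = -2725.6
(Excluded from the current account — financial account: foreign purchases of equities on the domestic stock exchange 634.0, acquisition of a foreign subsidiary by a resident firm (outward FDI) 822.2, foreign purchases of domestic corporate bonds 779.9, new loans extended by domestic banks to foreign borrowers 567.4, purchases of foreign government bonds by domestic residents 436.9; capital account: acquisition of foreign patents and trademarks (non-produced assets) 43.2.)

-2725.6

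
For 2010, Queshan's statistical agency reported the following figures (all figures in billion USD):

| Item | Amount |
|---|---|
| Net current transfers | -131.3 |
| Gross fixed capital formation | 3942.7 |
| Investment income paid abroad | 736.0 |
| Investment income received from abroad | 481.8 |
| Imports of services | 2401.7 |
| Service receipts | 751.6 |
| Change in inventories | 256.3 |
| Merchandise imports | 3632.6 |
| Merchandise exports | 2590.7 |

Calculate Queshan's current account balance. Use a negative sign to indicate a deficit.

Goods balance = 2590.7 - 3632.6 = -1041.9
Services balance = 751.6 - 2401.7 = -1650.1
Trade balance (goods + services) = -1041.9 + (-1650.1) = -2692.0
Net primary income = 481.8 - 736.0 = -254.2
Net secondary income = -131.3
Current account = -2692.0 + (-254.2) + (-131.3) = -3077.5

-3077.5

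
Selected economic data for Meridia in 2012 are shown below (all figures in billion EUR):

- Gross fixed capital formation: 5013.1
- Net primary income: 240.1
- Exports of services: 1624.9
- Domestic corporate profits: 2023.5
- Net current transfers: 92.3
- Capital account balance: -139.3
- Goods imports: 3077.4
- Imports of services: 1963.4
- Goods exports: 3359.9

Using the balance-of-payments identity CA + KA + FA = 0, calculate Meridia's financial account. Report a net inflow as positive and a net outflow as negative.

Goods balance = 3359.9 - 3077.4 = 282.5
Services balance = 1624.9 - 1963.4 = -338.5
Trade balance (goods + services) = 282.5 + (-338.5) = -56.0
Net primary income = 240.1
Net secondary income = 92.3
Current account = -56.0 + 240.1 + 92.3 = 276.4
Financial account = -(276.4 + (-139.3)) = -137.1

-137.1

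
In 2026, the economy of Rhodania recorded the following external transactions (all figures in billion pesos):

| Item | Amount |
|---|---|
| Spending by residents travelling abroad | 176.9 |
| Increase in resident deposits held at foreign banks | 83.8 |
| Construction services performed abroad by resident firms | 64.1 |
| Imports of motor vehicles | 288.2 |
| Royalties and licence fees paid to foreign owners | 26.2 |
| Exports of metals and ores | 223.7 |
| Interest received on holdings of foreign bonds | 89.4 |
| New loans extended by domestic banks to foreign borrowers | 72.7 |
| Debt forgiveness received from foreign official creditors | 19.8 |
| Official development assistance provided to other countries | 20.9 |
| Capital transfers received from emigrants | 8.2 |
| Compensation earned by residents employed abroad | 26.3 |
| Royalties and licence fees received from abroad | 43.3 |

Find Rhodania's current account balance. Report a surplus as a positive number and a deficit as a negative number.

Goods: -288.2 + 223.7 = -64.5
Services: 43.3 + 64.1 - 176.9 - 26.2 = -95.7
Primary income: 26.3 + 89.4 = 115.7
Secondary income: -20.9
Current account = (-64.5) + (-95.7) + 115.7 + (-20.9) = -65.4
(Excluded from the current account — financial account: increase in resident deposits held at foreign banks 83.8, new loans extended by domestic banks to foreign borrowers 72.7; capital account: debt forgiveness received from foreign official creditors 19.8, capital transfers received from emigrants 8.2.)

-65.4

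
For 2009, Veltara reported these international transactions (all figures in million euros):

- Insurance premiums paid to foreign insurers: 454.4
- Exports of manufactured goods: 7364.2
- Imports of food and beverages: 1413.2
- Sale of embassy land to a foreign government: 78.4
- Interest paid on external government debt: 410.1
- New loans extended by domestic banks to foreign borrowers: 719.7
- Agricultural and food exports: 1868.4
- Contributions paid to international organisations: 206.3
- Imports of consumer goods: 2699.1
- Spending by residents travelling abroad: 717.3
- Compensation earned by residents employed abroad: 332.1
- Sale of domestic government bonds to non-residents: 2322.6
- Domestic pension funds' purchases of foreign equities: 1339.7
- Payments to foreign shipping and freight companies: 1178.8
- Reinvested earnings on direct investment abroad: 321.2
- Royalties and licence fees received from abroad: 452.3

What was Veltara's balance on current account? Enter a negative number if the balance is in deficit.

Goods: -2699.1 + 1868.4 + 7364.2 - 1413.2 = 5120.3
Services: -454.4 - 717.3 - 1178.8 + 452.3 = -1898.2
Primary income: 321.2 - 410.1 + 332.1 = 243.2
Secondary income: -206.3
Current account = 5120.3 + (-1898.2) + 243.2 + (-206.3) = 3259.0
(Excluded from the current account — capital account: sale of embassy land to a foreign government 78.4; financial account: new loans extended by domestic banks to foreign borrowers 719.7, sale of domestic government bonds to non-residents 2322.6, domestic pension funds' purchases of foreign equities 1339.7.)

3259.0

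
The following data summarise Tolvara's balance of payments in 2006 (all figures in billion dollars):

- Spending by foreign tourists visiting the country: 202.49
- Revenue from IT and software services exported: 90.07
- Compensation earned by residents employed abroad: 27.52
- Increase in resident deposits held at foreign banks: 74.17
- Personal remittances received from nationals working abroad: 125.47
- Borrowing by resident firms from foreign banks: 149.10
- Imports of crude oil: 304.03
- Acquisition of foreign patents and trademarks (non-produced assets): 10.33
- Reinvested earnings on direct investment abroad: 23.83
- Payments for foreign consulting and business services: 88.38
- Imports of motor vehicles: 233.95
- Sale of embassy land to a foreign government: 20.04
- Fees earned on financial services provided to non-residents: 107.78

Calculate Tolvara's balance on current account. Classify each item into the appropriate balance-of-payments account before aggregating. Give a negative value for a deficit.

Goods: -304.03 - 233.95 = -537.98
Services: 202.49 + 90.07 + 107.78 - 88.38 = 311.96
Primary income: 23.83 + 27.52 = 51.35
Secondary income: 125.47
Current account = (-537.98) + 311.96 + 51.35 + 125.47 = -49.20
(Excluded from the current account — financial account: increase in resident deposits held at foreign banks 74.17, borrowing by resident firms from foreign banks 149.10; capital account: acquisition of foreign patents and trademarks (non-produced assets) 10.33, sale of embassy land to a foreign government 20.04.)

-49.20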